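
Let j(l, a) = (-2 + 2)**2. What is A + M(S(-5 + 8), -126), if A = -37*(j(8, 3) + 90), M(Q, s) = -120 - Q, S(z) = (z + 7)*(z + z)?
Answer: -3510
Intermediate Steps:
j(l, a) = 0 (j(l, a) = 0**2 = 0)
S(z) = 2*z*(7 + z) (S(z) = (7 + z)*(2*z) = 2*z*(7 + z))
A = -3330 (A = -37*(0 + 90) = -37*90 = -3330)
A + M(S(-5 + 8), -126) = -3330 + (-120 - 2*(-5 + 8)*(7 + (-5 + 8))) = -3330 + (-120 - 2*3*(7 + 3)) = -3330 + (-120 - 2*3*10) = -3330 + (-120 - 1*60) = -3330 + (-120 - 60) = -3330 - 180 = -3510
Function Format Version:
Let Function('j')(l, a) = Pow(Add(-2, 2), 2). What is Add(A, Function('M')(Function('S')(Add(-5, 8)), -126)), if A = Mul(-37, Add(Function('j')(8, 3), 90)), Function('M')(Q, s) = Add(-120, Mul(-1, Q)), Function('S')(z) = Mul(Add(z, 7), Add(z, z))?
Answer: -3510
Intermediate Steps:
Function('j')(l, a) = 0 (Function('j')(l, a) = Pow(0, 2) = 0)
Function('S')(z) = Mul(2, z, Add(7, z)) (Function('S')(z) = Mul(Add(7, z), Mul(2, z)) = Mul(2, z, Add(7, z)))
A = -3330 (A = Mul(-37, Add(0, 90)) = Mul(-37, 90) = -3330)
Add(A, Function('M')(Function('S')(Add(-5, 8)), -126)) = Add(-3330, Add(-120, Mul(-1, Mul(2, Add(-5, 8), Add(7, Add(-5, 8)))))) = Add(-3330, Add(-120, Mul(-1, Mul(2, 3, Add(7, 3))))) = Add(-3330, Add(-120, Mul(-1, Mul(2, 3, 10)))) = Add(-3330, Add(-120, Mul(-1, 60))) = Add(-3330, Add(-120, -60)) = Add(-3330, -180) = -3510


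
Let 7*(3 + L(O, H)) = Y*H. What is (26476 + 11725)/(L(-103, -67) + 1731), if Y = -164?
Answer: 267407/23084 ≈ 11.584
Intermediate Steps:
L(O, H) = -3 - 164*H/7 (L(O, H) = -3 + (-164*H)/7 = -3 - 164*H/7)
(26476 + 11725)/(L(-103, -67) + 1731) = (26476 + 11725)/((-3 - 164/7*(-67)) + 1731) = 38201/((-3 + 10988/7) + 1731) = 38201/(10967/7 + 1731) = 38201/(23084/7) = 38201*(7/23084) = 267407/23084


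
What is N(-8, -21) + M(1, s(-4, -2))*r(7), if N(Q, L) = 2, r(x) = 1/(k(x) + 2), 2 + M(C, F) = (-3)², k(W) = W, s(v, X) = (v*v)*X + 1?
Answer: 25/9 ≈ 2.7778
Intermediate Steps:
s(v, X) = 1 + X*v² (s(v, X) = v²*X + 1 = X*v² + 1 = 1 + X*v²)
M(C, F) = 7 (M(C, F) = -2 + (-3)² = -2 + 9 = 7)
r(x) = 1/(2 + x) (r(x) = 1/(x + 2) = 1/(2 + x))
N(-8, -21) + M(1, s(-4, -2))*r(7) = 2 + 7/(2 + 7) = 2 + 7/9 = 25/9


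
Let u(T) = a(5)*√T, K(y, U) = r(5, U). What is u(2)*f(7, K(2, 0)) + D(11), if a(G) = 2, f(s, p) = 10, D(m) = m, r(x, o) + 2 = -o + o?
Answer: 11 + 20*√2 ≈ 39.284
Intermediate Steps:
r(x, o) = -2 (r(x, o) = -2 + (-o + o) = -2 + 0 = -2)
K(y, U) = -2
u(T) = 2*√T
u(2)*f(7, K(2, 0)) + D(11) = (2*√2)*10 + 11 = 20*√2 + 11 = 11 + 20*√2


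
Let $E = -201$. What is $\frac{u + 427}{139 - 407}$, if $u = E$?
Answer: $- \frac{113}{134} \approx -0.84328$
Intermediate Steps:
$u = -201$
$\frac{u + 427}{139 - 407} = \frac{-201 + 427}{139 - 407} = \frac{226}{-268} = 226 \left(- \frac{1}{268}\right) = - \frac{113}{134}$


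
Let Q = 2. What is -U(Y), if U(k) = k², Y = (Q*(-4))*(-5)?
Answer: -1600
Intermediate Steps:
Y = 40 (Y = (2*(-4))*(-5) = -8*(-5) = 40)
-U(Y) = -1*40² = -1*1600 = -1600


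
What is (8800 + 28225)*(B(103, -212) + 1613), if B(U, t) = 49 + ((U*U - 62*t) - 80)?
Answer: 938028375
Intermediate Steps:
B(U, t) = -31 + U² - 62*t (B(U, t) = 49 + ((U² - 62*t) - 80) = 49 + (-80 + U² - 62*t) = -31 + U² - 62*t)
(8800 + 28225)*(B(103, -212) + 1613) = (8800 + 28225)*((-31 + 103² - 62*(-212)) + 1613) = 37025*((-31 + 10609 + 13144) + 1613) = 37025*(23722 + 1613) = 37025*25335 = 938028375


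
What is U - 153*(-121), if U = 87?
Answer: 18600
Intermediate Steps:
U - 153*(-121) = 87 - 153*(-121) = 87 + 18513 = 18600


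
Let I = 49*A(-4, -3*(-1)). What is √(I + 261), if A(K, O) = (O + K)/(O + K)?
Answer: √310 ≈ 17.607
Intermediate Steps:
A(K, O) = 1 (A(K, O) = (K + O)/(K + O) = 1)
I = 49 (I = 49*1 = 49)
√(I + 261) = √(49 + 261) = √310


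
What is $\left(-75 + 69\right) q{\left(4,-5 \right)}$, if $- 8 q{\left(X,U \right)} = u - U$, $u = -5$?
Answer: $0$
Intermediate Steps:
$q{\left(X,U \right)} = \frac{5}{8} + \frac{U}{8}$ ($q{\left(X,U \right)} = - \frac{-5 - U}{8} = \frac{5}{8} + \frac{U}{8}$)
$\left(-75 + 69\right) q{\left(4,-5 \right)} = \left(-75 + 69\right) \left(\frac{5}{8} + \frac{1}{8} \left(-5\right)\right) = - 6 \left(\frac{5}{8} - \frac{5}{8}\right) = \left(-6\right) 0 = 0$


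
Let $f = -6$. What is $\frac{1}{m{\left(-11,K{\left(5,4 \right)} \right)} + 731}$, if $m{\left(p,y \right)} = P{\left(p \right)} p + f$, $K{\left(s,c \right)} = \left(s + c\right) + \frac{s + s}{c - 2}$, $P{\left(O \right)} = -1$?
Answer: $\frac{1}{736} \approx 0.0013587$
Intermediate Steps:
$K{\left(s,c \right)} = c + s + \frac{2 s}{-2 + c}$ ($K{\left(s,c \right)} = \left(c + s\right) + \frac{2 s}{-2 + c} = c + s + \frac{2 s}{-2 + c}$)
$m{\left(p,y \right)} = -6 - p$ ($m{\left(p,y \right)} = - p - 6 = -6 - p$)
$\frac{1}{m{\left(-11,K{\left(5,4 \right)} \right)} + 731} = \frac{1}{\left(-6 - -11\right) + 731} = \frac{1}{\left(-6 + 11\right) + 731} = \frac{1}{5 + 731} = \frac{1}{736}$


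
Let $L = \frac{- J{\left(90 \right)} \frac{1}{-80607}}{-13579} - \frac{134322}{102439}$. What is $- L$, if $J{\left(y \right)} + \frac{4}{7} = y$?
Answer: $\frac{1029166788809876}{784881181860069} \approx 1.3112$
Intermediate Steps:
$J{\left(y \right)} = - \frac{4}{7} + y$
$L = - \frac{1029166788809876}{784881181860069}$ ($L = \frac{- (- \frac{4}{7} + 90) \frac{1}{-80607}}{-13579} - \frac{134322}{102439} = \left(-1\right) \frac{626}{7} \left(- \frac{1}{80607}\right) \left(- \frac{1}{13579}\right) - \frac{134322}{102439} = \left(- \frac{626}{7}\right) \left(- \frac{1}{80607}\right) \left(- \frac{1}{13579}\right) - \frac{134322}{102439} = \frac{626}{564249} \left(- \frac{1}{13579}\right) - \frac{134322}{102439} = - \frac{626}{7661937171} - \frac{134322}{102439} = - \frac{1029166788809876}{784881181860069} \approx -1.3112$)
$- L = \left(-1\right) \left(- \frac{1029166788809876}{784881181860069}\right) = \frac{1029166788809876}{784881181860069}$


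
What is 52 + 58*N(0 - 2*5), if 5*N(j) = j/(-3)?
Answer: 272/3 ≈ 90.667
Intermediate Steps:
N(j) = -j/15 (N(j) = (j/(-3))/5 = (j*(-⅓))/5 = (-j/3)/5 = -j/15)
52 + 58*N(0 - 2*5) = 52 + 58*(-(0 - 2*5)/15) = 52 + 58*(-(0 - 10)/15) = 52 + 58*(-1/15*(-10)) = 52 + 58*(⅔) = 52 + 116/3 = 272/3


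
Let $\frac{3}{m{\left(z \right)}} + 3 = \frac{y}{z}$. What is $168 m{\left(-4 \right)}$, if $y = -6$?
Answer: $-336$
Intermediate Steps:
$m{\left(z \right)} = \frac{3}{-3 - \frac{6}{z}}$
$168 m{\left(-4 \right)} = 168 \left(\left(-1\right) \left(-4\right) \frac{1}{2 - 4}\right) = 168 \left(\left(-1\right) \left(-4\right) \frac{1}{-2}\right) = 168 \left(\left(-1\right) \left(-4\right) \left(- \frac{1}{2}\right)\right) = 168 \left(-2\right) = -336$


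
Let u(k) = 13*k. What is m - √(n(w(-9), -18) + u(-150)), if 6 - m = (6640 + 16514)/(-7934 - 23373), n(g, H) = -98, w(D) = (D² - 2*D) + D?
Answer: 210996/31307 - 32*I*√2 ≈ 6.7396 - 45.255*I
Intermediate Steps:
w(D) = D² - D
m = 210996/31307 (m = 6 - (6640 + 16514)/(-7934 - 23373) = 6 - 23154/(-31307) = 6 - 23154*(-1)/31307 = 6 - 1*(-23154/31307) = 6 + 23154/31307 = 210996/31307 ≈ 6.7396)
m - √(n(w(-9), -18) + u(-150)) = 210996/31307 - √(-98 + 13*(-150)) = 210996/31307 - √(-98 - 1950) = 210996/31307 - √(-2048) = 210996/31307 - 32*I*√2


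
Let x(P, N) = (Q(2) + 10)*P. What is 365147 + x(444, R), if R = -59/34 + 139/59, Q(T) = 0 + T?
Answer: 370475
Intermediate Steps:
Q(T) = T
R = 1245/2006 (R = -59*1/34 + 139*(1/59) = -59/34 + 139/59 = 1245/2006 ≈ 0.62064)
x(P, N) = 12*P (x(P, N) = (2 + 10)*P = 12*P)
365147 + x(444, R) = 365147 + 12*444 = 365147 + 5328 = 370475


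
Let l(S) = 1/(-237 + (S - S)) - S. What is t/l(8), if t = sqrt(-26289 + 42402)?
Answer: -237*sqrt(16113)/1897 ≈ -15.859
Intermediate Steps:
l(S) = -1/237 - S (l(S) = 1/(-237 + 0) - S = 1/(-237) - S = -1/237 - S)
t = sqrt(16113) ≈ 126.94
t/l(8) = sqrt(16113)/(-1/237 - 1*8) = sqrt(16113)/(-1/237 - 8) = sqrt(16113)/(-1897/237) = sqrt(16113)*(-237/1897) = -237*sqrt(16113)/1897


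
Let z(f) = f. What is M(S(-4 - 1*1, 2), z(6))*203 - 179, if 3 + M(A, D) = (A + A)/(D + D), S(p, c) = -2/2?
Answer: -4931/6 ≈ -821.83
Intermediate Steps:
S(p, c) = -1 (S(p, c) = -2*1/2 = -1)
M(A, D) = -3 + A/D (M(A, D) = -3 + (A + A)/(D + D) = -3 + (2*A)/((2*D)) = -3 + (2*A)*(1/(2*D)) = -3 + A/D)
M(S(-4 - 1*1, 2), z(6))*203 - 179 = (-3 - 1/6)*203 - 179 = -19/6*203 - 179 = -3857/6 - 179 = -4931/6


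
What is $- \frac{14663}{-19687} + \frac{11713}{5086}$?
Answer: $\frac{305169849}{100128082} \approx 3.0478$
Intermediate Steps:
$- \frac{14663}{-19687} + \frac{11713}{5086} = \left(-14663\right) \left(- \frac{1}{19687}\right) + 11713 \cdot \frac{1}{5086} = \frac{14663}{19687} + \frac{11713}{5086} = \frac{305169849}{100128082}$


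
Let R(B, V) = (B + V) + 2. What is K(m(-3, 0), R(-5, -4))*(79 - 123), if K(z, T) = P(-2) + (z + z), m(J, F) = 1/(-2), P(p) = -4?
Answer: 220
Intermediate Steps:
R(B, V) = 2 + B + V
m(J, F) = -½
K(z, T) = -4 + 2*z (K(z, T) = -4 + (z + z) = -4 + 2*z)
K(m(-3, 0), R(-5, -4))*(79 - 123) = (-4 + 2*(-½))*(79 - 123) = (-4 - 1)*(-44) = -5*(-44) = 220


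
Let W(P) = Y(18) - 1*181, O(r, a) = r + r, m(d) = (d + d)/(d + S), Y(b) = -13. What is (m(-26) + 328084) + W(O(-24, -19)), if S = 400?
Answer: 61315404/187 ≈ 3.2789e+5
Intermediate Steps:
m(d) = 2*d/(400 + d) (m(d) = (d + d)/(d + 400) = (2*d)/(400 + d) = 2*d/(400 + d))
O(r, a) = 2*r
W(P) = -194 (W(P) = -13 - 1*181 = -13 - 181 = -194)
(m(-26) + 328084) + W(O(-24, -19)) = (2*(-26)/(400 - 26) + 328084) - 194 = (2*(-26)/374 + 328084) - 194 = (2*(-26)*(1/374) + 328084) - 194 = (-26/187 + 328084) - 194 = 61351682/187 - 194 = 61315404/187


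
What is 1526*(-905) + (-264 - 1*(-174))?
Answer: -1381120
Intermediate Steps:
1526*(-905) + (-264 - 1*(-174)) = -1381030 + (-264 + 174) = -1381030 - 90 = -1381120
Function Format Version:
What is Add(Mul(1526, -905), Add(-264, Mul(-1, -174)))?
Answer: -1381120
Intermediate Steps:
Add(Mul(1526, -905), Add(-264, Mul(-1, -174))) = Add(-1381030, Add(-264, 174)) = Add(-1381030, -90) = -1381120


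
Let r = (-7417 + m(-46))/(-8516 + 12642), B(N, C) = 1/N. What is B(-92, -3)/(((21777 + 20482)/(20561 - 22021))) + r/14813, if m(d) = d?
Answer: 15054514779/59404493643166 ≈ 0.00025342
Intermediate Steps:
r = -7463/4126 (r = (-7417 - 46)/(-8516 + 12642) = -7463/4126 ≈ -1.8088)
B(-92, -3)/(((21777 + 20482)/(20561 - 22021))) + r/14813 = 1/((-92)*(((21777 + 20482)/(20561 - 22021)))) - 7463/4126/14813 = -1/(92*(42259/(-1460))) - 7463/4126*1/14813 = -1/(92*(42259*(-1/1460))) - 7463/61118438 = -1/(92*(-42259/1460)) - 7463/61118438 = -1/92*(-1460/42259) - 7463/61118438 = 365/971957 - 7463/61118438 = 15054514779/59404493643166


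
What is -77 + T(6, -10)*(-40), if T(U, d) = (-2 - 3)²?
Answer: -1077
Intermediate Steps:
T(U, d) = 25 (T(U, d) = (-5)² = 25)
-77 + T(6, -10)*(-40) = -77 + 25*(-40) = -77 - 1000 = -1077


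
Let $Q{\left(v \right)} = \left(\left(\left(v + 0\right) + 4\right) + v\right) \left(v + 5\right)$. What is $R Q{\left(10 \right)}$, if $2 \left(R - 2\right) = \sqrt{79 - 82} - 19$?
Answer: $-2700 + 180 i \sqrt{3} \approx -2700.0 + 311.77 i$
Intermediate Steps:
$R = - \frac{15}{2} + \frac{i \sqrt{3}}{2}$ ($R = 2 + \frac{\sqrt{79 - 82} - 19}{2} = 2 + \frac{\sqrt{-3} - 19}{2} = 2 + \frac{i \sqrt{3} - 19}{2} = 2 + \frac{-19 + i \sqrt{3}}{2} = 2 - \left(\frac{19}{2} - \frac{i \sqrt{3}}{2}\right) = - \frac{15}{2} + \frac{i \sqrt{3}}{2} \approx -7.5 + 0.86602 i$)
$Q{\left(v \right)} = \left(4 + 2 v\right) \left(5 + v\right)$ ($Q{\left(v \right)} = \left(\left(v + 4\right) + v\right) \left(5 + v\right) = \left(\left(4 + v\right) + v\right) \left(5 + v\right) = \left(4 + 2 v\right) \left(5 + v\right)$)
$R Q{\left(10 \right)} = \left(- \frac{15}{2} + \frac{i \sqrt{3}}{2}\right) \left(20 + 2 \cdot 10^{2} + 14 \cdot 10\right) = \left(- \frac{15}{2} + \frac{i \sqrt{3}}{2}\right) \left(20 + 2 \cdot 100 + 140\right) = \left(- \frac{15}{2} + \frac{i \sqrt{3}}{2}\right) \left(20 + 200 + 140\right) = \left(- \frac{15}{2} + \frac{i \sqrt{3}}{2}\right) 360 = -2700 + 180 i \sqrt{3}$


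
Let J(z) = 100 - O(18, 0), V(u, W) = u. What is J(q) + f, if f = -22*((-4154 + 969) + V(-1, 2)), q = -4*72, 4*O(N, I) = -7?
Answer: 280775/4 ≈ 70194.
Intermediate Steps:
O(N, I) = -7/4 (O(N, I) = (¼)*(-7) = -7/4)
q = -288
J(z) = 407/4 (J(z) = 100 - 1*(-7/4) = 100 + 7/4 = 407/4)
f = 70092 (f = -22*((-4154 + 969) - 1) = -22*(-3185 - 1) = -22*(-3186) = 70092)
J(q) + f = 407/4 + 70092 = 280775/4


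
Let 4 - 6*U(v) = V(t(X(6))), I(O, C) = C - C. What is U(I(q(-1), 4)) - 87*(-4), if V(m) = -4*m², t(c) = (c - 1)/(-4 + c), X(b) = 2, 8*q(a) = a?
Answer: 2093/6 ≈ 348.83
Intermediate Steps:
q(a) = a/8
t(c) = (-1 + c)/(-4 + c)
I(O, C) = 0
U(v) = ⅚ (U(v) = ⅔ - (-2)*((-1 + 2)/(-4 + 2))²/3 = ⅔ - (-2)*(1/(-2))²/3 = ⅔ - (-2)*(-½*1)²/3 = ⅔ - (-2)*(-½)²/3 = ⅔ - (-2)/(3*4) = ⅔ - ⅙*(-1) = ⅔ + ⅙ = ⅚)
U(I(q(-1), 4)) - 87*(-4) = ⅚ - 87*(-4) = ⅚ + 348 = 2093/6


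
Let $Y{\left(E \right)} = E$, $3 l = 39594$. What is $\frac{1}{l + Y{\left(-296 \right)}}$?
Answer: $\frac{1}{12902} \approx 7.7507 \cdot 10^{-5}$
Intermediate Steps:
$l = 13198$ ($l = \frac{1}{3} \cdot 39594 = 13198$)
$\frac{1}{l + Y{\left(-296 \right)}} = \frac{1}{13198 - 296} = \frac{1}{12902}$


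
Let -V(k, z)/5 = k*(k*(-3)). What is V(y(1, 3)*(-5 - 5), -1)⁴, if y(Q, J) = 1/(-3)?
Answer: 62500000000/81 ≈ 7.7160e+8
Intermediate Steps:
y(Q, J) = -⅓
V(k, z) = 15*k² (V(k, z) = -5*k*k*(-3) = -5*k*(-3*k) = -(-15)*k² = 15*k²)
V(y(1, 3)*(-5 - 5), -1)⁴ = (15*(-(-5 - 5)/3)²)⁴ = (15*(-⅓*(-10))²)⁴ = (15*(10/3)²)⁴ = (15*(100/9))⁴ = (500/3)⁴ = 62500000000/81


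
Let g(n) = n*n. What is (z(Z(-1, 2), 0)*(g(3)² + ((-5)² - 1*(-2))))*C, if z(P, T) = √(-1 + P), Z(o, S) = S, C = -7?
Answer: -756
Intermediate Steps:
g(n) = n²
(z(Z(-1, 2), 0)*(g(3)² + ((-5)² - 1*(-2))))*C = (√(-1 + 2)*((3²)² + ((-5)² - 1*(-2))))*(-7) = (√1*(9² + (25 + 2)))*(-7) = (1*(81 + 27))*(-7) = (1*108)*(-7) = 108*(-7) = -756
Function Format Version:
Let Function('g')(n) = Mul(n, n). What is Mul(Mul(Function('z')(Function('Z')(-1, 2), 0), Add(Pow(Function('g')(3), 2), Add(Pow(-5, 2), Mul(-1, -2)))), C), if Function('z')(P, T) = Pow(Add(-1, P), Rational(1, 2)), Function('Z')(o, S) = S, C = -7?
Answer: -756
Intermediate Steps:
Function('g')(n) = Pow(n, 2)
Mul(Mul(Function('z')(Function('Z')(-1, 2), 0), Add(Pow(Function('g')(3), 2), Add(Pow(-5, 2), Mul(-1, -2)))), C) = Mul(Mul(Pow(Add(-1, 2), Rational(1, 2)), Add(Pow(Pow(3, 2), 2), Add(Pow(-5, 2), Mul(-1, -2)))), -7) = Mul(Mul(Pow(1, Rational(1, 2)), Add(Pow(9, 2), Add(25, 2))), -7) = Mul(Mul(1, Add(81, 27)), -7) = Mul(Mul(1, 108), -7) = Mul(108, -7) = -756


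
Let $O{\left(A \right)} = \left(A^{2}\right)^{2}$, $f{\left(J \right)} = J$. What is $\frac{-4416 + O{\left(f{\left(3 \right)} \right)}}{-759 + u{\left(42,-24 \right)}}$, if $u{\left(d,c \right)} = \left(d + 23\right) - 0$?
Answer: $\frac{4335}{694} \approx 6.2464$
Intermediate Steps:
$u{\left(d,c \right)} = 23 + d$ ($u{\left(d,c \right)} = \left(23 + d\right) + 0 = 23 + d$)
$O{\left(A \right)} = A^{4}$
$\frac{-4416 + O{\left(f{\left(3 \right)} \right)}}{-759 + u{\left(42,-24 \right)}} = \frac{-4416 + 3^{4}}{-759 + \left(23 + 42\right)} = \frac{-4416 + 81}{-759 + 65} = - \frac{4335}{-694} = \left(-4335\right) \left(- \frac{1}{694}\right) = \frac{4335}{694}$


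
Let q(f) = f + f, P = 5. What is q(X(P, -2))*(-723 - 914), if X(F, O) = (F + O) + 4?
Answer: -22918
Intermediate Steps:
X(F, O) = 4 + F + O
q(f) = 2*f
q(X(P, -2))*(-723 - 914) = (2*(4 + 5 - 2))*(-723 - 914) = (2*7)*(-1637) = 14*(-1637) = -22918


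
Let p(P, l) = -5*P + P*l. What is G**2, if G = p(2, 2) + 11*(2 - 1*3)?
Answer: 289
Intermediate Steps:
G = -17 (G = 2*(-5 + 2) + 11*(2 - 1*3) = 2*(-3) + 11*(2 - 3) = -6 + 11*(-1) = -6 - 11 = -17)
G**2 = (-17)**2 = 289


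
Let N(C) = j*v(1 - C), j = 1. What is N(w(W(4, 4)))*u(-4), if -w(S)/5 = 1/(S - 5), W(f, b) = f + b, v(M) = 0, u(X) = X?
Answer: 0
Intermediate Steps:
W(f, b) = b + f
w(S) = -5/(-5 + S) (w(S) = -5/(S - 5) = -5/(-5 + S))
N(C) = 0 (N(C) = 1*0 = 0)
N(w(W(4, 4)))*u(-4) = 0*(-4) = 0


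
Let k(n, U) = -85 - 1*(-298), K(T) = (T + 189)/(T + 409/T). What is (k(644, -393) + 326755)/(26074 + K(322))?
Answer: 4254385003/339285678 ≈ 12.539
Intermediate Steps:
K(T) = (189 + T)/(T + 409/T)
k(n, U) = 213 (k(n, U) = -85 + 298 = 213)
(k(644, -393) + 326755)/(26074 + K(322)) = (213 + 326755)/(26074 + 322*(189 + 322)/(409 + 322**2)) = 326968/(26074 + 322*511/(409 + 103684)) = 326968/(26074 + 322*511/104093) = 326968/(26074 + 322*(1/104093)*511) = 326968/(26074 + 164542/104093) = 326968/(2714285424/104093) = 326968*(104093/2714285424) = 4254385003/339285678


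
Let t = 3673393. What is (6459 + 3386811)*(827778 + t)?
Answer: 15273688519170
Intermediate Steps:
(6459 + 3386811)*(827778 + t) = (6459 + 3386811)*(827778 + 3673393) = 3393270*4501171 = 15273688519170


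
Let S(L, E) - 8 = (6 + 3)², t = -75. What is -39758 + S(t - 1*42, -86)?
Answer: -39669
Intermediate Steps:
S(L, E) = 89 (S(L, E) = 8 + (6 + 3)² = 8 + 9² = 8 + 81 = 89)
-39758 + S(t - 1*42, -86) = -39758 + 89 = -39669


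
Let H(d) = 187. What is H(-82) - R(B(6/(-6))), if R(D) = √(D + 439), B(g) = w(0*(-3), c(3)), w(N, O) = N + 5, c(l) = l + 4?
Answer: 187 - 2*√111 ≈ 165.93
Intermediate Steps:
c(l) = 4 + l
w(N, O) = 5 + N
B(g) = 5 (B(g) = 5 + 0*(-3) = 5 + 0 = 5)
R(D) = √(439 + D)
H(-82) - R(B(6/(-6))) = 187 - √(439 + 5) = 187 - √444 = 187 - 2*√111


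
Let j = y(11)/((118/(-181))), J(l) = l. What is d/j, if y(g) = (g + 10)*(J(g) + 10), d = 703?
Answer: -82954/79821 ≈ -1.0392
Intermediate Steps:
y(g) = (10 + g)² (y(g) = (g + 10)*(g + 10) = (10 + g)*(10 + g) = (10 + g)²)
j = -79821/118 (j = (100 + 11² + 20*11)/((118/(-181))) = (100 + 121 + 220)/((118*(-1/181))) = 441/(-118/181) = 441*(-181/118) = -79821/118 ≈ -676.45)
d/j = 703/(-79821/118) = 703*(-118/79821) = -82954/79821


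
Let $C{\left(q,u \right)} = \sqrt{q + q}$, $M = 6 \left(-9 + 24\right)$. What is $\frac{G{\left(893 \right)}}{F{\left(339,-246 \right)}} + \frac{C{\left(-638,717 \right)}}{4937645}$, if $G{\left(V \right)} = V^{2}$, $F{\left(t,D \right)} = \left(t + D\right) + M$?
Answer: $\frac{797449}{183} + \frac{2 i \sqrt{319}}{4937645} \approx 4357.6 + 7.2344 \cdot 10^{-6} i$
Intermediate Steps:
$M = 90$ ($M = 6 \cdot 15 = 90$)
$C{\left(q,u \right)} = \sqrt{2} \sqrt{q}$ ($C{\left(q,u \right)} = \sqrt{2 q} = \sqrt{2} \sqrt{q}$)
$F{\left(t,D \right)} = 90 + D + t$ ($F{\left(t,D \right)} = \left(t + D\right) + 90 = \left(D + t\right) + 90 = 90 + D + t$)
$\frac{G{\left(893 \right)}}{F{\left(339,-246 \right)}} + \frac{C{\left(-638,717 \right)}}{4937645} = \frac{893^{2}}{90 - 246 + 339} + \frac{\sqrt{2} \sqrt{-638}}{4937645} = \frac{797449}{183} + \sqrt{2} i \sqrt{638} \cdot \frac{1}{4937645} = 797449 \cdot \frac{1}{183} + 2 i \sqrt{319} \cdot \frac{1}{4937645} = \frac{797449}{183} + \frac{2 i \sqrt{319}}{4937645}$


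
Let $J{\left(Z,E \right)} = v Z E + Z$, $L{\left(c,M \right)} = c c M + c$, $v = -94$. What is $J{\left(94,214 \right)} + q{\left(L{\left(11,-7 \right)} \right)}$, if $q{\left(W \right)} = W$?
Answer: $-1891646$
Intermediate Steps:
$L{\left(c,M \right)} = c + M c^{2}$ ($L{\left(c,M \right)} = c^{2} M + c = M c^{2} + c = c + M c^{2}$)
$J{\left(Z,E \right)} = Z - 94 E Z$ ($J{\left(Z,E \right)} = - 94 Z E + Z = - 94 E Z + Z = Z - 94 E Z$)
$J{\left(94,214 \right)} + q{\left(L{\left(11,-7 \right)} \right)} = 94 \left(1 - 20116\right) + 11 \left(1 - 77\right) = 94 \left(-20115\right) + 11 \left(-76\right) = -1890810 - 836 = -1891646$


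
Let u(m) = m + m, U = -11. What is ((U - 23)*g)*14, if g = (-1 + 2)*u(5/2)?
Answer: -2380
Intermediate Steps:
u(m) = 2*m
g = 5 (g = (-1 + 2)*(2*(5/2)) = 1*(2*(5*(½))) = 1*(2*(5/2)) = 1*5 = 5)
((U - 23)*g)*14 = ((-11 - 23)*5)*14 = -34*5*14 = -170*14 = -2380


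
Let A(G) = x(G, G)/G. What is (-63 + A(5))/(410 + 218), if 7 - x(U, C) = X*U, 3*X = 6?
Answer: -159/1570 ≈ -0.10127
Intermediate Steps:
X = 2 (X = (1/3)*6 = 2)
x(U, C) = 7 - 2*U
A(G) = (7 - 2*G)/G
(-63 + A(5))/(410 + 218) = (-63 + (-2 + 7/5))/(410 + 218) = (-63 + (-2 + 7*(1/5)))/628 = (-63 + (-2 + 7/5))*(1/628) = (-63 - 3/5)*(1/628) = -318/5*1/628 = -159/1570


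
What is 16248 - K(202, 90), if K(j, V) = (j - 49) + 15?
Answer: 16080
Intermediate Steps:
K(j, V) = -34 + j (K(j, V) = (-49 + j) + 15 = -34 + j)
16248 - K(202, 90) = 16248 - (-34 + 202) = 16248 - 1*168 = 16248 - 168 = 16080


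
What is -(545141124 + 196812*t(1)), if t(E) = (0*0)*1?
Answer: -545141124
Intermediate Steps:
t(E) = 0 (t(E) = 0*1 = 0)
-(545141124 + 196812*t(1)) = -(545141124 + 0) = -9372/(1/(58261 + (-94 + 0))) = -9372/(1/(58261 - 94)) = -9372/(1/58167) = -9372/1/58167 = -9372*58167 = -545141124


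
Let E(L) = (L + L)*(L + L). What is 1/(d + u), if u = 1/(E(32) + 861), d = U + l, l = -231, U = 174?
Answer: -4957/282548 ≈ -0.017544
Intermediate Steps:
E(L) = 4*L**2 (E(L) = (2*L)*(2*L) = 4*L**2)
d = -57 (d = 174 - 231 = -57)
u = 1/4957 (u = 1/(4*32**2 + 861) = 1/(4*1024 + 861) = 1/(4096 + 861) = 1/4957 ≈ 0.00020173)
1/(d + u) = 1/(-57 + 1/4957) = 1/(-282548/4957) = -4957/282548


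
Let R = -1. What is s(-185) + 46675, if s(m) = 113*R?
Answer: 46562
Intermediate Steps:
s(m) = -113 (s(m) = 113*(-1) = -113)
s(-185) + 46675 = -113 + 46675 = 46562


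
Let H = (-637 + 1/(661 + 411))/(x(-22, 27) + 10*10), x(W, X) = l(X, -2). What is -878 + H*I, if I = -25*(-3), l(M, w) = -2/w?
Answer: -146277541/108272 ≈ -1351.0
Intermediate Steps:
I = 75
x(W, X) = 1 (x(W, X) = -2/(-2) = -2*(-½) = 1)
H = -682863/108272 (H = (-637 + 1/(661 + 411))/(1 + 10*10) = (-637 + 1/1072)/(1 + 100) = (-637 + 1/1072)/101 = -682863/1072*1/101 = -682863/108272 ≈ -6.3069)
-878 + H*I = -878 - 682863/108272*75 = -878 - 51214725/108272 = -146277541/108272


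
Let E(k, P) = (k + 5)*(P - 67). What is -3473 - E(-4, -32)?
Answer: -3374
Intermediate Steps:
E(k, P) = (-67 + P)*(5 + k) (E(k, P) = (5 + k)*(-67 + P) = (-67 + P)*(5 + k))
-3473 - E(-4, -32) = -3473 - (-335 - 67*(-4) + 5*(-32) - 32*(-4)) = -3473 - (-335 + 268 - 160 + 128) = -3473 - 1*(-99) = -3473 + 99 = -3374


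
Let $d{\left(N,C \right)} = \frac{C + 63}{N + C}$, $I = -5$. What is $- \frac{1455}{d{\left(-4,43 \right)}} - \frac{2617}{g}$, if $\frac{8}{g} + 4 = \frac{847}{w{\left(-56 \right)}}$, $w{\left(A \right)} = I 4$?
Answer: $\frac{124036227}{8480} \approx 14627.0$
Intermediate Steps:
$d{\left(N,C \right)} = \frac{63 + C}{C + N}$
$w{\left(A \right)} = -20$ ($w{\left(A \right)} = \left(-5\right) 4 = -20$)
$g = - \frac{160}{927}$ ($g = \frac{8}{-4 + \frac{847}{-20}} = \frac{8}{-4 + 847 \left(- \frac{1}{20}\right)} = \frac{8}{-4 - \frac{847}{20}} = \frac{8}{- \frac{927}{20}} = 8 \left(- \frac{20}{927}\right) = - \frac{160}{927} \approx -0.1726$)
$- \frac{1455}{d{\left(-4,43 \right)}} - \frac{2617}{g} = - \frac{1455}{\frac{1}{43 - 4} \left(63 + 43\right)} - \frac{2617}{- \frac{160}{927}} = - \frac{1455}{\frac{1}{39} \cdot 106} - - \frac{2425959}{160} = - \frac{1455}{\frac{1}{39} \cdot 106} + \frac{2425959}{160} = - \frac{1455}{\frac{106}{39}} + \frac{2425959}{160} = \left(-1455\right) \frac{39}{106} + \frac{2425959}{160} = - \frac{56745}{106} + \frac{2425959}{160} = \frac{124036227}{8480}$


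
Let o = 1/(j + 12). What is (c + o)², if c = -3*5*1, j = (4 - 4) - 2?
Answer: 22201/100 ≈ 222.01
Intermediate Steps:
j = -2 (j = 0 - 2 = -2)
c = -15 (c = -15*1 = -15)
o = ⅒ (o = 1/(-2 + 12) = 1/10 = ⅒ ≈ 0.10000)
(c + o)² = (-15 + ⅒)² = (-149/10)² = 22201/100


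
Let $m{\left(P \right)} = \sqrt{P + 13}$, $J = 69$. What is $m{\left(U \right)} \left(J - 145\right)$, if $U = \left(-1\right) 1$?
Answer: $- 152 \sqrt{3} \approx -263.27$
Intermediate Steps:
$U = -1$
$m{\left(P \right)} = \sqrt{13 + P}$
$m{\left(U \right)} \left(J - 145\right) = \sqrt{13 - 1} \left(69 - 145\right) = \sqrt{12} \left(-76\right) = 2 \sqrt{3} \left(-76\right) = - 152 \sqrt{3}$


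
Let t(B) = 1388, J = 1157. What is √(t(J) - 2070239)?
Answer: I*√2068851 ≈ 1438.3*I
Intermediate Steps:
√(t(J) - 2070239) = √(1388 - 2070239) = √(-2068851) = I*√2068851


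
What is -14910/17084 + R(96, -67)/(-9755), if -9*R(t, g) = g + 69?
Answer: -654494641/749944890 ≈ -0.87272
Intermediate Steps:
R(t, g) = -23/3 - g/9 (R(t, g) = -(g + 69)/9 = -(69 + g)/9 = -23/3 - g/9)
-14910/17084 + R(96, -67)/(-9755) = -14910/17084 + (-23/3 - 1/9*(-67))/(-9755) = -14910*1/17084 + (-23/3 + 67/9)*(-1/9755) = -7455/8542 - 2/9*(-1/9755) = -7455/8542 + 2/87795 = -654494641/749944890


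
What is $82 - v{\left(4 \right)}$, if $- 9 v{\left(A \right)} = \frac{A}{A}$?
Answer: $\frac{739}{9} \approx 82.111$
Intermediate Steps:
$v{\left(A \right)} = - \frac{1}{9}$ ($v{\left(A \right)} = - \frac{A \frac{1}{A}}{9} = \left(- \frac{1}{9}\right) 1 = - \frac{1}{9}$)
$82 - v{\left(4 \right)} = 82 - - \frac{1}{9} = 82 + \frac{1}{9} = \frac{739}{9}$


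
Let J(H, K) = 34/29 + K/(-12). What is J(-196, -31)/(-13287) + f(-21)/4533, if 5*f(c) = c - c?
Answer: -1307/4623876 ≈ -0.00028266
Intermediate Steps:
f(c) = 0 (f(c) = (c - c)/5 = (⅕)*0 = 0)
J(H, K) = 34/29 - K/12 (J(H, K) = 34*(1/29) + K*(-1/12) = 34/29 - K/12)
J(-196, -31)/(-13287) + f(-21)/4533 = (34/29 - 1/12*(-31))/(-13287) + 0/4533 = (34/29 + 31/12)*(-1/13287) + 0*(1/4533) = (1307/348)*(-1/13287) + 0 = -1307/4623876 + 0 = -1307/4623876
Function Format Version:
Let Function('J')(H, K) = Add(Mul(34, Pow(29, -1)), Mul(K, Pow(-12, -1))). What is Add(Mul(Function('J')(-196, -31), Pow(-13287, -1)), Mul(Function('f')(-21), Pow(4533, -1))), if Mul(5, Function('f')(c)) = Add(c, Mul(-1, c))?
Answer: Rational(-1307, 4623876) ≈ -0.00028266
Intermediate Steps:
Function('f')(c) = 0 (Function('f')(c) = Mul(Rational(1, 5), Add(c, Mul(-1, c))) = Mul(Rational(1, 5), 0) = 0)
Function('J')(H, K) = Add(Rational(34, 29), Mul(Rational(-1, 12), K)) (Function('J')(H, K) = Add(Mul(34, Rational(1, 29)), Mul(K, Rational(-1, 12))) = Add(Rational(34, 29), Mul(Rational(-1, 12), K)))
Add(Mul(Function('J')(-196, -31), Pow(-13287, -1)), Mul(Function('f')(-21), Pow(4533, -1))) = Add(Mul(Add(Rational(34, 29), Mul(Rational(-1, 12), -31)), Pow(-13287, -1)), Mul(0, Pow(4533, -1))) = Add(Mul(Add(Rational(34, 29), Rational(31, 12)), Rational(-1, 13287)), Mul(0, Rational(1, 4533))) = Add(Mul(Rational(1307, 348), Rational(-1, 13287)), 0) = Add(Rational(-1307, 4623876), 0) = Rational(-1307, 4623876)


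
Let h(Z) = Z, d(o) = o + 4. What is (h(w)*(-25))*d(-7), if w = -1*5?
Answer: -375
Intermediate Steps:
w = -5
d(o) = 4 + o
(h(w)*(-25))*d(-7) = (-5*(-25))*(4 - 7) = 125*(-3) = -375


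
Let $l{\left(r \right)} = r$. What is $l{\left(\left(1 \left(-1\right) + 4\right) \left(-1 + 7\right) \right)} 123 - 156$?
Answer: $2058$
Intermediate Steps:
$l{\left(\left(1 \left(-1\right) + 4\right) \left(-1 + 7\right) \right)} 123 - 156 = \left(1 \left(-1\right) + 4\right) \left(-1 + 7\right) 123 - 156 = \left(-1 + 4\right) 6 \cdot 123 - 156 = 3 \cdot 6 \cdot 123 - 156 = 18 \cdot 123 - 156 = 2214 - 156 = 2058$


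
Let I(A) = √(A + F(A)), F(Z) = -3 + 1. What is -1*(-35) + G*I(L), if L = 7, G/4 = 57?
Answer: 35 + 228*√5 ≈ 544.82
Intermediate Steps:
G = 228 (G = 4*57 = 228)
F(Z) = -2
I(A) = √(-2 + A) (I(A) = √(A - 2) = √(-2 + A))
-1*(-35) + G*I(L) = -1*(-35) + 228*√(-2 + 7) = 35 + 228*√5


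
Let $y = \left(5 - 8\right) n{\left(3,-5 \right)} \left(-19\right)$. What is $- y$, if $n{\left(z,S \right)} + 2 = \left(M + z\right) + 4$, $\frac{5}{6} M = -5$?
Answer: $57$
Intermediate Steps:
$M = -6$ ($M = \frac{6}{5} \left(-5\right) = -6$)
$n{\left(z,S \right)} = -4 + z$ ($n{\left(z,S \right)} = -2 + \left(\left(-6 + z\right) + 4\right) = -2 + \left(-2 + z\right) = -4 + z$)
$y = -57$ ($y = \left(5 - 8\right) \left(-4 + 3\right) \left(-19\right) = \left(-3\right) \left(-1\right) \left(-19\right) = 3 \left(-19\right) = -57$)
$- y = \left(-1\right) \left(-57\right) = 57$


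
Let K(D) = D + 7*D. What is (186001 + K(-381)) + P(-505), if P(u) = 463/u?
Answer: 92390802/505 ≈ 1.8295e+5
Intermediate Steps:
K(D) = 8*D
(186001 + K(-381)) + P(-505) = (186001 + 8*(-381)) + 463/(-505) = (186001 - 3048) + 463*(-1/505) = 182953 - 463/505 = 92390802/505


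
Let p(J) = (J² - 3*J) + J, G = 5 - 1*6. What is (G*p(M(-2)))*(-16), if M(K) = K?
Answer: 128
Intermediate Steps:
G = -1 (G = 5 - 6 = -1)
p(J) = J² - 2*J
(G*p(M(-2)))*(-16) = -(-2)*(-2 - 2)*(-16) = -(-2)*(-4)*(-16) = -1*8*(-16) = -8*(-16) = 128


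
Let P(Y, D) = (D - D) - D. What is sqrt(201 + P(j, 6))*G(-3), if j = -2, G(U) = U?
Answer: -3*sqrt(195) ≈ -41.893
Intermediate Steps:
P(Y, D) = -D (P(Y, D) = 0 - D = -D)
sqrt(201 + P(j, 6))*G(-3) = sqrt(201 - 1*6)*(-3) = sqrt(201 - 6)*(-3) = sqrt(195)*(-3) = -3*sqrt(195)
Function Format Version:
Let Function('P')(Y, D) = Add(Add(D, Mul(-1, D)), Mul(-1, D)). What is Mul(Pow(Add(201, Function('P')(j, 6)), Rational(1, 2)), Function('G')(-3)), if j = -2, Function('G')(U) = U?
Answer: Mul(-3, Pow(195, Rational(1, 2))) ≈ -41.893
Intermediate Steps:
Function('P')(Y, D) = Mul(-1, D) (Function('P')(Y, D) = Add(0, Mul(-1, D)) = Mul(-1, D))
Mul(Pow(Add(201, Function('P')(j, 6)), Rational(1, 2)), Function('G')(-3)) = Mul(Pow(Add(201, Mul(-1, 6)), Rational(1, 2)), -3) = Mul(Pow(Add(201, -6), Rational(1, 2)), -3) = Mul(Pow(195, Rational(1, 2)), -3) = Mul(-3, Pow(195, Rational(1, 2)))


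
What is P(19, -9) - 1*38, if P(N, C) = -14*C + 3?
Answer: 91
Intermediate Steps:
P(N, C) = 3 - 14*C
P(19, -9) - 1*38 = (3 - 14*(-9)) - 1*38 = (3 + 126) - 38 = 129 - 38 = 91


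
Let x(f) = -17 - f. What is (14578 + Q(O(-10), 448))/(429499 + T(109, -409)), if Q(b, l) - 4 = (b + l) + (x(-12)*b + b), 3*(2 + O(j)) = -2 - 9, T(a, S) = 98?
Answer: 15047/429597 ≈ 0.035026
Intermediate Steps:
O(j) = -17/3 (O(j) = -2 + (-2 - 9)/3 = -2 + (⅓)*(-11) = -2 - 11/3 = -17/3)
Q(b, l) = 4 + l - 3*b (Q(b, l) = 4 + ((b + l) + ((-17 - 1*(-12))*b + b)) = 4 + ((b + l) + ((-17 + 12)*b + b)) = 4 + ((b + l) + (-5*b + b)) = 4 + ((b + l) - 4*b) = 4 + (l - 3*b) = 4 + l - 3*b)
(14578 + Q(O(-10), 448))/(429499 + T(109, -409)) = (14578 + (4 + 448 - 3*(-17/3)))/(429499 + 98) = (14578 + (4 + 448 + 17))/429597 = (14578 + 469)*(1/429597) = 15047*(1/429597) = 15047/429597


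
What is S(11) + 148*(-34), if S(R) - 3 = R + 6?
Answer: -5012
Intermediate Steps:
S(R) = 9 + R (S(R) = 3 + (R + 6) = 3 + (6 + R) = 9 + R)
S(11) + 148*(-34) = (9 + 11) + 148*(-34) = 20 - 5032 = -5012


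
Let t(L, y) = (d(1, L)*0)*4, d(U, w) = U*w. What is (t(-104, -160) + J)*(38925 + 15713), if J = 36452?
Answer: 1991664376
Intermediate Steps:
t(L, y) = 0 (t(L, y) = ((1*L)*0)*4 = (L*0)*4 = 0*4 = 0)
(t(-104, -160) + J)*(38925 + 15713) = (0 + 36452)*(38925 + 15713) = 36452*54638 = 1991664376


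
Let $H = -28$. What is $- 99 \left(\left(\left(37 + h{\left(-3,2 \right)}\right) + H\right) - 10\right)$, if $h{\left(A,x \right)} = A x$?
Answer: $693$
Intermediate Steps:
$- 99 \left(\left(\left(37 + h{\left(-3,2 \right)}\right) + H\right) - 10\right) = - 99 \left(\left(\left(37 - 6\right) - 28\right) - 10\right) = - 99 \left(\left(31 - 28\right) - 10\right) = - 99 \left(3 - 10\right) = \left(-99\right) \left(-7\right) = 693$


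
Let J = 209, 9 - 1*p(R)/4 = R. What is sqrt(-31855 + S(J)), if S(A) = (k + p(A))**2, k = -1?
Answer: sqrt(609746) ≈ 780.86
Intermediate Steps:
p(R) = 36 - 4*R
S(A) = (35 - 4*A)**2 (S(A) = (-1 + (36 - 4*A))**2 = (35 - 4*A)**2)
sqrt(-31855 + S(J)) = sqrt(-31855 + (-35 + 4*209)**2) = sqrt(-31855 + (-35 + 836)**2) = sqrt(-31855 + 801**2) = sqrt(-31855 + 641601) = sqrt(609746)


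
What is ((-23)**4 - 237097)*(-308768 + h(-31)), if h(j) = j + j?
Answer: -13200629520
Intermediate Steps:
h(j) = 2*j
((-23)**4 - 237097)*(-308768 + h(-31)) = ((-23)**4 - 237097)*(-308768 + 2*(-31)) = (279841 - 237097)*(-308768 - 62) = 42744*(-308830) = -13200629520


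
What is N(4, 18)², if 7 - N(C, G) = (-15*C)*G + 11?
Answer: 1157776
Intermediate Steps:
N(C, G) = -4 + 15*C*G (N(C, G) = 7 - ((-15*C)*G + 11) = 7 - (-15*C*G + 11) = 7 - (11 - 15*C*G) = 7 + (-11 + 15*C*G) = -4 + 15*C*G)
N(4, 18)² = (-4 + 15*4*18)² = (-4 + 1080)² = 1076² = 1157776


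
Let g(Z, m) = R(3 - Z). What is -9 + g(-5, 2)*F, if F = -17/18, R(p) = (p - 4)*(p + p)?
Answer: -625/9 ≈ -69.444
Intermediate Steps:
R(p) = 2*p*(-4 + p) (R(p) = (-4 + p)*(2*p) = 2*p*(-4 + p))
g(Z, m) = 2*(-1 - Z)*(3 - Z) (g(Z, m) = 2*(3 - Z)*(-4 + (3 - Z)) = 2*(3 - Z)*(-1 - Z) = 2*(-1 - Z)*(3 - Z))
F = -17/18 (F = -17*1/18 = -17/18 ≈ -0.94444)
-9 + g(-5, 2)*F = -9 + (2*(1 - 5)*(-3 - 5))*(-17/18) = -9 + (2*(-4)*(-8))*(-17/18) = -9 + 64*(-17/18) = -9 - 544/9 = -625/9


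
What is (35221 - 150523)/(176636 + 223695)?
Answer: -115302/400331 ≈ -0.28802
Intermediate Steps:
(35221 - 150523)/(176636 + 223695) = -115302/400331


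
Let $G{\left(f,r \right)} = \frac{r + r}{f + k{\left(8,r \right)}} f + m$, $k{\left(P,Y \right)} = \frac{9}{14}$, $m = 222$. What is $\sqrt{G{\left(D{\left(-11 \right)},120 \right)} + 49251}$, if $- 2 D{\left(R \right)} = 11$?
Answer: $\frac{\sqrt{14376237}}{17} \approx 223.04$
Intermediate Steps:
$D{\left(R \right)} = - \frac{11}{2}$ ($D{\left(R \right)} = \left(- \frac{1}{2}\right) 11 = - \frac{11}{2}$)
$k{\left(P,Y \right)} = \frac{9}{14}$ ($k{\left(P,Y \right)} = 9 \cdot \frac{1}{14} = \frac{9}{14}$)
$G{\left(f,r \right)} = 222 + \frac{2 f r}{\frac{9}{14} + f}$ ($G{\left(f,r \right)} = \frac{r + r}{f + \frac{9}{14}} f + 222 = \frac{2 r}{\frac{9}{14} + f} f + 222 = \frac{2 f r}{\frac{9}{14} + f} + 222 = 222 + \frac{2 f r}{\frac{9}{14} + f}$)
$\sqrt{G{\left(D{\left(-11 \right)},120 \right)} + 49251} = \sqrt{\frac{2 \left(999 + 1554 \left(- \frac{11}{2}\right) + 14 \left(- \frac{11}{2}\right) 120\right)}{9 + 14 \left(- \frac{11}{2}\right)} + 49251} = \sqrt{\frac{2 \left(999 - 8547 - 9240\right)}{9 - 77} + 49251} = \sqrt{2 \frac{1}{-68} \left(-16788\right) + 49251} = \sqrt{2 \left(- \frac{1}{68}\right) \left(-16788\right) + 49251} = \sqrt{\frac{8394}{17} + 49251} = \sqrt{\frac{845661}{17}} = \frac{\sqrt{14376237}}{17}$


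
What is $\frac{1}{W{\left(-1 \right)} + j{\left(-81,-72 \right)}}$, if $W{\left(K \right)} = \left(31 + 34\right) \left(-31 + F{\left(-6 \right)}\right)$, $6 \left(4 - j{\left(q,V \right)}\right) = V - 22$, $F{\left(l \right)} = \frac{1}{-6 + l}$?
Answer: $- \frac{4}{8003} \approx -0.00049981$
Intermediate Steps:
$j{\left(q,V \right)} = \frac{23}{3} - \frac{V}{6}$ ($j{\left(q,V \right)} = 4 - \frac{V - 22}{6} = 4 - \frac{-22 + V}{6} = 4 - \left(- \frac{11}{3} + \frac{V}{6}\right) = \frac{23}{3} - \frac{V}{6}$)
$W{\left(K \right)} = - \frac{24245}{12}$ ($W{\left(K \right)} = \left(31 + 34\right) \left(-31 + \frac{1}{-6 - 6}\right) = 65 \left(-31 + \frac{1}{-12}\right) = 65 \left(-31 - \frac{1}{12}\right) = 65 \left(- \frac{373}{12}\right) = - \frac{24245}{12}$)
$\frac{1}{W{\left(-1 \right)} + j{\left(-81,-72 \right)}} = \frac{1}{- \frac{24245}{12} + \left(\frac{23}{3} - -12\right)} = \frac{1}{- \frac{24245}{12} + \left(\frac{23}{3} + 12\right)} = \frac{1}{- \frac{24245}{12} + \frac{59}{3}} = \frac{1}{- \frac{8003}{4}} = - \frac{4}{8003}$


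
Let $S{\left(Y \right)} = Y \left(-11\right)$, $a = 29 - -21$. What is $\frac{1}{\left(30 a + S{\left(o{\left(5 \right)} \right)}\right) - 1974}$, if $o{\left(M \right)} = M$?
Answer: $- \frac{1}{529} \approx -0.0018904$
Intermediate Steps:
$a = 50$ ($a = 29 + 21 = 50$)
$S{\left(Y \right)} = - 11 Y$
$\frac{1}{\left(30 a + S{\left(o{\left(5 \right)} \right)}\right) - 1974} = \frac{1}{\left(30 \cdot 50 - 55\right) - 1974} = \frac{1}{\left(1500 - 55\right) - 1974} = \frac{1}{1445 - 1974} = \frac{1}{-529} = - \frac{1}{529}$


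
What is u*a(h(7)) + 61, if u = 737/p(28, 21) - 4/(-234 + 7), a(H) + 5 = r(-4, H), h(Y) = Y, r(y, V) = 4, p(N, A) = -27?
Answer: 541060/6129 ≈ 88.279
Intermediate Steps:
a(H) = -1 (a(H) = -5 + 4 = -1)
u = -167191/6129 (u = 737/(-27) - 4/(-234 + 7) = 737*(-1/27) - 4/(-227) = -737/27 - 4*(-1/227) = -737/27 + 4/227 = -167191/6129 ≈ -27.279)
u*a(h(7)) + 61 = -167191/6129*(-1) + 61 = 167191/6129 + 61 = 541060/6129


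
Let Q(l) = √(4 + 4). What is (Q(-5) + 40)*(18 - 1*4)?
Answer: 560 + 28*√2 ≈ 599.60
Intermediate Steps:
Q(l) = 2*√2 (Q(l) = √8 = 2*√2)
(Q(-5) + 40)*(18 - 1*4) = (2*√2 + 40)*(18 - 1*4) = (40 + 2*√2)*(18 - 4) = (40 + 2*√2)*14 = 560 + 28*√2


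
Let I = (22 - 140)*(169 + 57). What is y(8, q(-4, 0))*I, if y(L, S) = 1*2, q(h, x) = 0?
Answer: -53336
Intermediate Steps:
y(L, S) = 2
I = -26668 (I = -118*226 = -26668)
y(8, q(-4, 0))*I = 2*(-26668) = -53336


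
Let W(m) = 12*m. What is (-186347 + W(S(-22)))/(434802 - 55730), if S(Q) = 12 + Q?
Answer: -186467/379072 ≈ -0.49190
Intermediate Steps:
(-186347 + W(S(-22)))/(434802 - 55730) = (-186347 + 12*(12 - 22))/(434802 - 55730) = (-186347 + 12*(-10))/379072 = (-186347 - 120)*(1/379072) = -186467*1/379072 = -186467/379072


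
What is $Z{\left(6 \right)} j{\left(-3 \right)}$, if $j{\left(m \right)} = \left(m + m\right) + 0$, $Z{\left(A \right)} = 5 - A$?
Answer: $6$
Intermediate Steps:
$j{\left(m \right)} = 2 m$ ($j{\left(m \right)} = 2 m + 0 = 2 m$)
$Z{\left(6 \right)} j{\left(-3 \right)} = \left(5 - 6\right) 2 \left(-3\right) = \left(5 - 6\right) \left(-6\right) = \left(-1\right) \left(-6\right) = 6$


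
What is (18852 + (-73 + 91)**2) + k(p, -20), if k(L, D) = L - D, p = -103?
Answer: 19093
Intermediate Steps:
(18852 + (-73 + 91)**2) + k(p, -20) = (18852 + (-73 + 91)**2) + (-103 - 1*(-20)) = (18852 + 18**2) + (-103 + 20) = (18852 + 324) - 83 = 19176 - 83 = 19093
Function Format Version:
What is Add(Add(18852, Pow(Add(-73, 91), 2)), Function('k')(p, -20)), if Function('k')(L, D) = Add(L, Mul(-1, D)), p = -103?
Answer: 19093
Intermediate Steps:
Add(Add(18852, Pow(Add(-73, 91), 2)), Function('k')(p, -20)) = Add(Add(18852, Pow(Add(-73, 91), 2)), Add(-103, Mul(-1, -20))) = Add(Add(18852, Pow(18, 2)), Add(-103, 20)) = Add(Add(18852, 324), -83) = Add(19176, -83) = 19093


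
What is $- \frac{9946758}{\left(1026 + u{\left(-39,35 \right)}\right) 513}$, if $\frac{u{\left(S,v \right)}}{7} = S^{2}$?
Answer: $- \frac{3315586}{1996083} \approx -1.661$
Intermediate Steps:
$u{\left(S,v \right)} = 7 S^{2}$
$- \frac{9946758}{\left(1026 + u{\left(-39,35 \right)}\right) 513} = - \frac{9946758}{\left(1026 + 7 \left(-39\right)^{2}\right) 513} = - \frac{9946758}{\left(1026 + 7 \cdot 1521\right) 513} = - \frac{9946758}{\left(1026 + 10647\right) 513} = - \frac{9946758}{11673 \cdot 513} = - \frac{9946758}{5988249} = \left(-9946758\right) \frac{1}{5988249} = - \frac{3315586}{1996083}$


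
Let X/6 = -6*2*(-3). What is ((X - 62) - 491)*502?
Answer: -169174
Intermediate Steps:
X = 216 (X = 6*(-6*2*(-3)) = 6*(-12*(-3)) = 6*36 = 216)
((X - 62) - 491)*502 = ((216 - 62) - 491)*502 = (154 - 491)*502 = -337*502 = -169174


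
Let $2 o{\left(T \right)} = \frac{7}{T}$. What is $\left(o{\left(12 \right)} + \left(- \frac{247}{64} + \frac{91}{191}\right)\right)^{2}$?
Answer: $\frac{12851169769}{1344835584} \approx 9.5559$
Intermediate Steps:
$o{\left(T \right)} = \frac{7}{2 T}$ ($o{\left(T \right)} = \frac{7 \frac{1}{T}}{2} = \frac{7}{2 T}$)
$\left(o{\left(12 \right)} + \left(- \frac{247}{64} + \frac{91}{191}\right)\right)^{2} = \left(\frac{7}{2 \cdot 12} + \left(- \frac{247}{64} + \frac{91}{191}\right)\right)^{2} = \left(\frac{7}{2} \cdot \frac{1}{12} + \left(\left(-247\right) \frac{1}{64} + 91 \cdot \frac{1}{191}\right)\right)^{2} = \left(\frac{7}{24} + \left(- \frac{247}{64} + \frac{91}{191}\right)\right)^{2} = \left(\frac{7}{24} - \frac{41353}{12224}\right)^{2} = \left(- \frac{113363}{36672}\right)^{2} = \frac{12851169769}{1344835584}$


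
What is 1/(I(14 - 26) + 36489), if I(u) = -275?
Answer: 1/36214 ≈ 2.7614e-5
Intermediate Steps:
1/(I(14 - 26) + 36489) = 1/(-275 + 36489) = 1/36214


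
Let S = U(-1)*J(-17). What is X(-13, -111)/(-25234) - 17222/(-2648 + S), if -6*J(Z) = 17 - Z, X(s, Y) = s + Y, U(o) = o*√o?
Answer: 167173139378/25684721975 + 878322*I/63107425 ≈ 6.5087 + 0.013918*I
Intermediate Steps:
U(o) = o^(3/2)
X(s, Y) = Y + s
J(Z) = -17/6 + Z/6 (J(Z) = -(17 - Z)/6 = -17/6 + Z/6)
S = 17*I/3 (S = (-1)^(3/2)*(-17/6 + (⅙)*(-17)) = (-I)*(-17/6 - 17/6) = -I*(-17/3) = 17*I/3 ≈ 5.6667*I)
X(-13, -111)/(-25234) - 17222/(-2648 + S) = (-111 - 13)/(-25234) - 17222*9*(-2648 - 17*I/3)/63107425 = -124*(-1/25234) - 154998*(-2648 - 17*I/3)/63107425 = 2/407 - 154998*(-2648 - 17*I/3)/63107425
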